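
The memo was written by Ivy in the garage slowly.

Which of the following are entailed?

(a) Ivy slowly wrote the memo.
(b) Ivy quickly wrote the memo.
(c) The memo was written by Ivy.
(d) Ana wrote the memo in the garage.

(a) Entailed — dropping 'in the garage' leaves a sub-description the original still satisfies.
(b) Not entailed — 'quickly' adds a manner not in (and inconsistent with) the original.
(c) Entailed — the original entails any weakening of itself; this just drops 'slowly', 'in the garage'.
(d) Not entailed — the passage has Ivy writing the memo, not Ana.

(a), (c)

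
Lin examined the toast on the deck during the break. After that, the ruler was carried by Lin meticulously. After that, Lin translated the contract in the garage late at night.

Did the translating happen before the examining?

no

The narrative orders the examining before the translating.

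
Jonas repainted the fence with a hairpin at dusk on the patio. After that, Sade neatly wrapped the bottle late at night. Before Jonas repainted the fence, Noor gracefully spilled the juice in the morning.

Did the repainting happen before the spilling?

no

The narrative orders the spilling before the repainting.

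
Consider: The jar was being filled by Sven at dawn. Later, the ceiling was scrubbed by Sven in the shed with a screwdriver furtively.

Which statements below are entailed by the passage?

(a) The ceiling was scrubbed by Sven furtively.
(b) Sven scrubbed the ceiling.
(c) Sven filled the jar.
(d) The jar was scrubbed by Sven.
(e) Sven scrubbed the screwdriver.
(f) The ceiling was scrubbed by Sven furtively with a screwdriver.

(a), (b), (f)

(a) Entailed — this follows by dropping conjuncts from the scrubbing event's description.
(b) Entailed — this follows by dropping conjuncts from the scrubbing event's description.
(c) Not entailed — 'was filling' is progressive on an accomplishment; it does not entail the completed 'filled'.
(d) Not entailed — Sven scrubbed the ceiling, not the jar; the jar belongs to the filling event.
(e) Not entailed — the screwdriver is the instrument, not what was scrubbed.
(f) Entailed — this follows by dropping conjuncts from the scrubbing event's description.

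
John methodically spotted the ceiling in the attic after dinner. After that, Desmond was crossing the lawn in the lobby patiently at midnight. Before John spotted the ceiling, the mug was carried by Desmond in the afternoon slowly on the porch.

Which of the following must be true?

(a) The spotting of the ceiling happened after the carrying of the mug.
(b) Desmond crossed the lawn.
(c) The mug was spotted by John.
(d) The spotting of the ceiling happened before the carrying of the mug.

(a) Entailed — the narrative places the carrying before the spotting.
(b) Not entailed — 'was crossing' is progressive on an accomplishment; it does not entail the completed 'crossed'.
(c) Not entailed — John spotted the ceiling, not the mug; the mug belongs to the carrying event.
(d) Not entailed — the narrative places the carrying before the spotting, not after.

(a)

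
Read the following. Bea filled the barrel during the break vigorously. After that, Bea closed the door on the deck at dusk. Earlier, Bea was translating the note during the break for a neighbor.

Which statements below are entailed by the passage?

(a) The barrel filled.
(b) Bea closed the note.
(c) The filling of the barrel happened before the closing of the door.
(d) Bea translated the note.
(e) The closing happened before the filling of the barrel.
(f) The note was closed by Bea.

(a) Entailed — 'Bea filled the barrel' is causative; it entails the inchoative 'the barrel filled'.
(b) Not entailed — Bea closed the door, not the note; the note belongs to the translating event.
(c) Entailed — the narrative places the filling before the closing.
(d) Not entailed — 'was translating' is progressive on an accomplishment; it does not entail the completed 'translated'.
(e) Not entailed — the narrative places the filling before the closing, not after.
(f) Not entailed — Bea closed the door, not the note; the note belongs to the translating event.

(a), (c)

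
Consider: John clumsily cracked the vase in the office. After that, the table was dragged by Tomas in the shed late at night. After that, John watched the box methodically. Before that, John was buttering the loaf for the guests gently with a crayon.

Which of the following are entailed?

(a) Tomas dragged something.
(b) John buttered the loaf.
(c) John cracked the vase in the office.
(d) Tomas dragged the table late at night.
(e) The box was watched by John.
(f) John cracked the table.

(a), (c), (d), (e)

(a) Entailed — this follows by dropping conjuncts from the dragging event's description.
(b) Not entailed — 'was buttering' is progressive on an accomplishment; it does not entail the completed 'buttered'.
(c) Entailed — every conjunct here is already in the original cracking event.
(d) Entailed — every conjunct here is already in the original dragging event.
(e) Entailed — every conjunct here is already in the original watching event.
(f) Not entailed — John cracked the vase, not the table; the table belongs to the dragging event.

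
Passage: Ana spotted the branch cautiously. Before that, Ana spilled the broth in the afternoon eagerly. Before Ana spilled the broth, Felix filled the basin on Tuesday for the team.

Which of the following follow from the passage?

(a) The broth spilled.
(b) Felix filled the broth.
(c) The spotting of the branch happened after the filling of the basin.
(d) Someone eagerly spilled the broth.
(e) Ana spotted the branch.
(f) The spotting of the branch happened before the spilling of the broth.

(a), (c), (d), (e)

(a) Entailed — 'Ana spilled the broth' is causative; it entails the inchoative 'the broth spilled'.
(b) Not entailed — Felix filled the basin, not the broth; the broth belongs to the spilling event.
(c) Entailed — the narrative places the filling before the spotting.
(d) Entailed — every conjunct here is already in the original spilling event.
(e) Entailed — dropping 'cautiously' leaves a sub-description the original still satisfies.
(f) Not entailed — the narrative places the spilling before the spotting, not after.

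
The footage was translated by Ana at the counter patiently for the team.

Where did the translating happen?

'at the counter' marks the location of the translating event.

at the counter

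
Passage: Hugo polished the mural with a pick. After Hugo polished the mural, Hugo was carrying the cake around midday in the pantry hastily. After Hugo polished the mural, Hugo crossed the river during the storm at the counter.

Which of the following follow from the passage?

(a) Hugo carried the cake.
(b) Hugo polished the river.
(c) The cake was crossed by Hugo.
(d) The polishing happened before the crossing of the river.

(a), (d)

(a) Entailed — 'carry' is an activity; 'was carrying' entails that some carrying happened, so 'carried' holds.
(b) Not entailed — Hugo polished the mural, not the river; the river belongs to the crossing event.
(c) Not entailed — Hugo crossed the river, not the cake; the cake belongs to the carrying event.
(d) Entailed — the narrative places the polishing before the crossing.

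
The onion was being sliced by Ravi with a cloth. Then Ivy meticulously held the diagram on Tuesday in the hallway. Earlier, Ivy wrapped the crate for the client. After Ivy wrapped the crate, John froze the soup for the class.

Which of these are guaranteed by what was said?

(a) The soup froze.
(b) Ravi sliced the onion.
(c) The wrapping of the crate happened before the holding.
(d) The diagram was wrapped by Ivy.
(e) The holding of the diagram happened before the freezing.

(a), (c)

(a) Entailed — 'John froze the soup' is causative; it entails the inchoative 'the soup froze'.
(b) Not entailed — 'was slicing' is progressive on an accomplishment; it does not entail the completed 'sliced'.
(c) Entailed — the narrative places the wrapping before the holding.
(d) Not entailed — Ivy wrapped the crate, not the diagram; the diagram belongs to the holding event.
(e) Not entailed — the narrative doesn't order the holding relative to the freezing.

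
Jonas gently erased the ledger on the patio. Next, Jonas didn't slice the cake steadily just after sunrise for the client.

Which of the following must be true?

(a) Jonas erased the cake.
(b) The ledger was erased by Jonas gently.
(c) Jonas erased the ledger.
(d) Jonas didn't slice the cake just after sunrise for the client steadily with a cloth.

(a) Not entailed — Jonas erased the ledger, not the cake; the cake belongs to the slicing event.
(b) Entailed — dropping 'on the patio' leaves a sub-description the original still satisfies.
(c) Entailed — every conjunct here is already in the original erasing event.
(d) Entailed — under negation, adding a further restriction is entailed: if no such slicing event occurred, none occurred with a cloth either.

(b), (c), (d)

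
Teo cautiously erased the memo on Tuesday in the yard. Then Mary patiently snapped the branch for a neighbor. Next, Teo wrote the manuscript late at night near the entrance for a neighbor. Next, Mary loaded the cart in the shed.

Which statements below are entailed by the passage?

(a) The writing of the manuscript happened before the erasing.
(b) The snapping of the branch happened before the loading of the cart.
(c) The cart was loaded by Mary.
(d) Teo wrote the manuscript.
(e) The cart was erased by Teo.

(a) Not entailed — the narrative places the erasing before the writing, not after.
(b) Entailed — the narrative places the snapping before the loading.
(c) Entailed — dropping 'in the shed' leaves a sub-description the original still satisfies.
(d) Entailed — dropping 'for a neighbor', 'late at night', 'near the entrance' leaves a sub-description the original still satisfies.
(e) Not entailed — Teo erased the memo, not the cart; the cart belongs to the loading event.

(b), (c), (d)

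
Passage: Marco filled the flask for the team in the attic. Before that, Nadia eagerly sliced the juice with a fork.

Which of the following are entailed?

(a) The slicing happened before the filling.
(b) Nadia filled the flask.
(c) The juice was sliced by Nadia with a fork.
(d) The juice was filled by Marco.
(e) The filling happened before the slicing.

(a) Entailed — the narrative places the slicing before the filling.
(b) Not entailed — the passage has Marco filling the flask, not Nadia.
(c) Entailed — this follows by dropping conjuncts from the slicing event's description.
(d) Not entailed — Marco filled the flask, not the juice; the juice belongs to the slicing event.
(e) Not entailed — the narrative places the slicing before the filling, not after.

(a), (c)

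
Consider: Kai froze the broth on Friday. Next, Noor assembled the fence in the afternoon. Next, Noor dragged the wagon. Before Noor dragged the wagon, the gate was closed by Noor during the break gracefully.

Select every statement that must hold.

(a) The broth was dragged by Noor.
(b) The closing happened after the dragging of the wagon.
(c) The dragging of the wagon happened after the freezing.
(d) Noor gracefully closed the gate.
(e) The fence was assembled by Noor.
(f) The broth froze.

(a) Not entailed — Noor dragged the wagon, not the broth; the broth belongs to the freezing event.
(b) Not entailed — the narrative places the closing before the dragging, not after.
(c) Entailed — the narrative places the freezing before the dragging.
(d) Entailed — the original entails any weakening of itself; this just drops 'during the break'.
(e) Entailed — this follows by dropping conjuncts from the assembling event's description.
(f) Entailed — 'Kai froze the broth' is causative; it entails the inchoative 'the broth froze'.

(c), (d), (e), (f)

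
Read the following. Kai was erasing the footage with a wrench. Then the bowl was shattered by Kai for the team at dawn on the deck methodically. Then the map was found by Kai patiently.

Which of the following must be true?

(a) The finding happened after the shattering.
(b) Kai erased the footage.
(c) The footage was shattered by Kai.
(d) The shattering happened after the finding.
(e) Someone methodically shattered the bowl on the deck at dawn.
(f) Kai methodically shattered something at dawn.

(a), (e), (f)

(a) Entailed — the narrative places the shattering before the finding.
(b) Not entailed — 'was erasing' is progressive on an accomplishment; it does not entail the completed 'erased'.
(c) Not entailed — Kai shattered the bowl, not the footage; the footage belongs to the erasing event.
(d) Not entailed — the narrative places the shattering before the finding, not after.
(e) Entailed — every conjunct here is already in the original shattering event.
(f) Entailed — every conjunct here is already in the original shattering event.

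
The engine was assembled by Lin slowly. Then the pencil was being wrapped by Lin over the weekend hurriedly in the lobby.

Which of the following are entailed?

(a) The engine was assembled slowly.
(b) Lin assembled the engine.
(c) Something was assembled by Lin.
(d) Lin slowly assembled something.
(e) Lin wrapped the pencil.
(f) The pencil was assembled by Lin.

(a) Entailed — this follows by dropping conjuncts from the assembling event's description.
(b) Entailed — every conjunct here is already in the original assembling event.
(c) Entailed — dropping 'slowly' and generalizing the patient leaves a sub-description the original still satisfies.
(d) Entailed — this follows by dropping conjuncts from the assembling event's description.
(e) Not entailed — 'was wrapping' is progressive on an accomplishment; it does not entail the completed 'wrapped'.
(f) Not entailed — Lin assembled the engine, not the pencil; the pencil belongs to the wrapping event.

(a), (b), (c), (d)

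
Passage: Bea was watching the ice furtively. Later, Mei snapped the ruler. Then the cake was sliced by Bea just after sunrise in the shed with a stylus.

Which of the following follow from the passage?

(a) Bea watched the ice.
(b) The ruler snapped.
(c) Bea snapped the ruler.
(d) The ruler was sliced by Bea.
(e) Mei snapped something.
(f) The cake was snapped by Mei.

(a) Entailed — 'watch' is an activity; 'was watching' entails that some watching happened, so 'watched' holds.
(b) Entailed — 'Mei snapped the ruler' is causative; it entails the inchoative 'the ruler snapped'.
(c) Not entailed — the passage has Mei snapping the ruler, not Bea.
(d) Not entailed — Bea sliced the cake, not the ruler; the ruler belongs to the snapping event.
(e) Entailed — this follows by dropping conjuncts from the snapping event's description.
(f) Not entailed — Mei snapped the ruler, not the cake; the cake belongs to the slicing event.

(a), (b), (e)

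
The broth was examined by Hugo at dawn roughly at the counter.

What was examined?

'the broth' marks the patient of the examining event.

the broth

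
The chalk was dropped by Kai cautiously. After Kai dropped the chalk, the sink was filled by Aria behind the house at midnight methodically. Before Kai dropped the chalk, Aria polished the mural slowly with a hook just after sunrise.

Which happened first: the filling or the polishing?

The connectives place the polishing before the filling.

the polishing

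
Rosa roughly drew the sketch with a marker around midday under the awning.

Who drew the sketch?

Rosa

'Rosa' marks the agent of the drawing event.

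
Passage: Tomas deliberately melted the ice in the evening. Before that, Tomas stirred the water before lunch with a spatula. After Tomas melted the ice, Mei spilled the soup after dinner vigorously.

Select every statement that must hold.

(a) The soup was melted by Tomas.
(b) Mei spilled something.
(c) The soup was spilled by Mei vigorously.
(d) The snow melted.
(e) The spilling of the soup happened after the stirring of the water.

(b), (c), (e)

(a) Not entailed — Tomas melted the ice, not the soup; the soup belongs to the spilling event.
(b) Entailed — the original entails any weakening of itself; this just drops 'vigorously', 'after dinner' and generalizes the patient.
(c) Entailed — the original entails any weakening of itself; this just drops 'after dinner'.
(d) Not entailed — the ice is what melted, not the snow.
(e) Entailed — the narrative places the stirring before the spilling.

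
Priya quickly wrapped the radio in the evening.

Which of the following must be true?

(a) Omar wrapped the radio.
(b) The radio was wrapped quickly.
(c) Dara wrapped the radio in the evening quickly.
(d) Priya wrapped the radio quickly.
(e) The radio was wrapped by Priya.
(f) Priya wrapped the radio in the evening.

(b), (d), (e), (f)

(a) Not entailed — the passage has Priya wrapping the radio, not Omar.
(b) Entailed — dropping 'in the evening' and generalizing the agent leaves a sub-description the original still satisfies.
(c) Not entailed — the passage has Priya wrapping the radio, not Dara.
(d) Entailed — dropping 'in the evening' leaves a sub-description the original still satisfies.
(e) Entailed — dropping 'in the evening', 'quickly' leaves a sub-description the original still satisfies.
(f) Entailed — dropping 'quickly' leaves a sub-description the original still satisfies.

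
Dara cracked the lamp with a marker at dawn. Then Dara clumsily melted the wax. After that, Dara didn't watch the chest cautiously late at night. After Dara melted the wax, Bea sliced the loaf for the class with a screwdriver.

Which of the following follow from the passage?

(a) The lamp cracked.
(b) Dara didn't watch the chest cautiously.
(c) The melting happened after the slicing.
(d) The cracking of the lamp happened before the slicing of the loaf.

(a), (d)

(a) Entailed — 'Dara cracked the lamp' is causative; it entails the inchoative 'the lamp cracked'.
(b) Not entailed — dropping 'late at night' under negation is not valid — the original leaves open that Dara watched the chest some other way.
(c) Not entailed — the narrative places the melting before the slicing, not after.
(d) Entailed — the narrative places the cracking before the slicing.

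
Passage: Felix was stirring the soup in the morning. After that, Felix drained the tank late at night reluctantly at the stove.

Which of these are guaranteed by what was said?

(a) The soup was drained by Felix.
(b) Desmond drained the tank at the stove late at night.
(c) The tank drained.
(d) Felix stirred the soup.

(a) Not entailed — Felix drained the tank, not the soup; the soup belongs to the stirring event.
(b) Not entailed — the passage has Felix draining the tank, not Desmond.
(c) Entailed — 'Felix drained the tank' is causative; it entails the inchoative 'the tank drained'.
(d) Entailed — 'stir' is an activity; 'was stirring' entails that some stirring happened, so 'stirred' holds.

(c), (d)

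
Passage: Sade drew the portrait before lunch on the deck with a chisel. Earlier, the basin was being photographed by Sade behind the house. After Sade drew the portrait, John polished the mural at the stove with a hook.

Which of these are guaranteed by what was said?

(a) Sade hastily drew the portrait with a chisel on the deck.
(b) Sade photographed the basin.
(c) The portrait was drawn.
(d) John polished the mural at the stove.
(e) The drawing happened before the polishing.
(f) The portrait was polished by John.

(a) Not entailed — 'hastily' adds information not in the original event.
(b) Not entailed — 'was photographing' is progressive on an accomplishment; it does not entail the completed 'photographed'.
(c) Entailed — the original entails any weakening of itself; this just drops 'on the deck', 'with a chisel', 'before lunch' and generalizes the agent.
(d) Entailed — dropping 'with a hook' leaves a sub-description the original still satisfies.
(e) Entailed — the narrative places the drawing before the polishing.
(f) Not entailed — John polished the mural, not the portrait; the portrait belongs to the drawing event.

(c), (d), (e)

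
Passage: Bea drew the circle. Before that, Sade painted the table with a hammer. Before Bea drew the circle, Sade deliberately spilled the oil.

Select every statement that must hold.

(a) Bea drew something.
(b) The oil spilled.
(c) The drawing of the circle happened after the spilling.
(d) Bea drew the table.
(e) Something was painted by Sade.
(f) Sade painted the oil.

(a) Entailed — every conjunct here is already in the original drawing event.
(b) Entailed — 'Sade spilled the oil' is causative; it entails the inchoative 'the oil spilled'.
(c) Entailed — the narrative places the spilling before the drawing.
(d) Not entailed — Bea drew the circle, not the table; the table belongs to the painting event.
(e) Entailed — the original entails any weakening of itself; this just drops 'with a hammer' and generalizes the patient.
(f) Not entailed — Sade painted the table, not the oil; the oil belongs to the spilling event.

(a), (b), (c), (e)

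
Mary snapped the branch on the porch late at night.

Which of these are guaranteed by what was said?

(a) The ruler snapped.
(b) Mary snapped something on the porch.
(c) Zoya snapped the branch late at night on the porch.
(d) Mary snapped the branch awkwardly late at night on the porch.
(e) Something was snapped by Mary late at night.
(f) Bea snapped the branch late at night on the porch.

(b), (e)

(a) Not entailed — the branch is what snapped, not the ruler.
(b) Entailed — every conjunct here is already in the original snapping event.
(c) Not entailed — the passage has Mary snapping the branch, not Zoya.
(d) Not entailed — 'awkwardly' adds information not in the original event.
(e) Entailed — this follows by dropping conjuncts from the snapping event's description.
(f) Not entailed — the passage has Mary snapping the branch, not Bea.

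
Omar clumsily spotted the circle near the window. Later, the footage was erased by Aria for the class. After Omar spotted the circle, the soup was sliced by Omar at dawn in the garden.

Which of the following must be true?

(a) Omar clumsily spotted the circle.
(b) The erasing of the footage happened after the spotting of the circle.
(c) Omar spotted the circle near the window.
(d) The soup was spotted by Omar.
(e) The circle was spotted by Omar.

(a), (b), (c), (e)

(a) Entailed — every conjunct here is already in the original spotting event.
(b) Entailed — the narrative places the spotting before the erasing.
(c) Entailed — the original entails any weakening of itself; this just drops 'clumsily'.
(d) Not entailed — Omar spotted the circle, not the soup; the soup belongs to the slicing event.
(e) Entailed — this follows by dropping conjuncts from the spotting event's description.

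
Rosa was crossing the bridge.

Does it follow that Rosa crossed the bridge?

no

'was crossing' is progressive; for an accomplishment like 'cross the bridge', it doesn't entail completion.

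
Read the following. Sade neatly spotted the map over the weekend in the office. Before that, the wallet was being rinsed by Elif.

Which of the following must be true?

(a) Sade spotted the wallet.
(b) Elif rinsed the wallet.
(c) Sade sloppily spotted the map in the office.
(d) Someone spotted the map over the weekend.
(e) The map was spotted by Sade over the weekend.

(a) Not entailed — Sade spotted the map, not the wallet; the wallet belongs to the rinsing event.
(b) Entailed — 'rinse' is an activity; 'was rinsing' entails that some rinsing happened, so 'rinsed' holds.
(c) Not entailed — 'sloppily' adds a manner not in (and inconsistent with) the original.
(d) Entailed — the original entails any weakening of itself; this just drops 'in the office', 'neatly' and generalizes the agent.
(e) Entailed — dropping 'in the office', 'neatly' leaves a sub-description the original still satisfies.

(b), (d), (e)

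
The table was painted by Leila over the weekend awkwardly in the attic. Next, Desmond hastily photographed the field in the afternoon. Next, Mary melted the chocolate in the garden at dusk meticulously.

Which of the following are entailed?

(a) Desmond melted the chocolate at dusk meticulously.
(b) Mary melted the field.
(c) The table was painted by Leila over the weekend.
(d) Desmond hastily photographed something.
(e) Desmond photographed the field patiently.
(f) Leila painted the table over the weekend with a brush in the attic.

(c), (d)

(a) Not entailed — the passage has Mary melting the chocolate, not Desmond.
(b) Not entailed — Mary melted the chocolate, not the field; the field belongs to the photographing event.
(c) Entailed — every conjunct here is already in the original painting event.
(d) Entailed — every conjunct here is already in the original photographing event.
(e) Not entailed — 'patiently' adds a manner not in (and inconsistent with) the original.
(f) Not entailed — 'with a brush' adds information not in the original event.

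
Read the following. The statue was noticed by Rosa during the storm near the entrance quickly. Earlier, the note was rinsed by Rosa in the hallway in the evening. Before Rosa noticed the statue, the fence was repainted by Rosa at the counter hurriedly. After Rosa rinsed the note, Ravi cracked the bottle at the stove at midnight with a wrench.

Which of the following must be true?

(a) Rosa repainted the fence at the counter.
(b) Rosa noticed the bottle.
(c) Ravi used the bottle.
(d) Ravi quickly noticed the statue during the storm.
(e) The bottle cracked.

(a) Entailed — every conjunct here is already in the original repainting event.
(b) Not entailed — Rosa noticed the statue, not the bottle; the bottle belongs to the cracking event.
(c) Not entailed — the bottle is the patient, not an instrument — Ravi used a wrench.
(d) Not entailed — the passage has Rosa noticing the statue, not Ravi.
(e) Entailed — 'Ravi cracked the bottle' is causative; it entails the inchoative 'the bottle cracked'.

(a), (e)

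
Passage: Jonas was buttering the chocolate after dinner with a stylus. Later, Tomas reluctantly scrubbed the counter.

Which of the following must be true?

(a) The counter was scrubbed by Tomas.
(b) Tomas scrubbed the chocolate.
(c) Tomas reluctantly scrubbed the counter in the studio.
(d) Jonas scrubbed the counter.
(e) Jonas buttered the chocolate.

(a) Entailed — every conjunct here is already in the original scrubbing event.
(b) Not entailed — Tomas scrubbed the counter, not the chocolate; the chocolate belongs to the buttering event.
(c) Not entailed — 'in the studio' adds information not in the original event.
(d) Not entailed — the passage has Tomas scrubbing the counter, not Jonas.
(e) Not entailed — 'was buttering' is progressive on an accomplishment; it does not entail the completed 'buttered'.

(a)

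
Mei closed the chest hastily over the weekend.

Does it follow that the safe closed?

no

Nothing is said about any safe; only the chest is affected.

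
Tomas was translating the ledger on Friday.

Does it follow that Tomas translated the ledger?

no

'was translating' is progressive; for an accomplishment like 'translate the ledger', it doesn't entail completion.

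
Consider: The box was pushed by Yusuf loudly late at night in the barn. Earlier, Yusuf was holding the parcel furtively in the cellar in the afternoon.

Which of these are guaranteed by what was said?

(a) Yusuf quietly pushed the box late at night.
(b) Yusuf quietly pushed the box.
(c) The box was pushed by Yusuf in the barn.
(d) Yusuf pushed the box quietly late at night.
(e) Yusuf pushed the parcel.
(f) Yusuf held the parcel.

(c), (f)

(a) Not entailed — 'quietly' adds a manner not in (and inconsistent with) the original.
(b) Not entailed — 'quietly' adds a manner not in (and inconsistent with) the original.
(c) Entailed — this follows by dropping conjuncts from the pushing event's description.
(d) Not entailed — 'quietly' adds a manner not in (and inconsistent with) the original.
(e) Not entailed — Yusuf pushed the box, not the parcel; the parcel belongs to the holding event.
(f) Entailed — 'hold' is an activity; 'was holding' entails that some holding happened, so 'held' holds.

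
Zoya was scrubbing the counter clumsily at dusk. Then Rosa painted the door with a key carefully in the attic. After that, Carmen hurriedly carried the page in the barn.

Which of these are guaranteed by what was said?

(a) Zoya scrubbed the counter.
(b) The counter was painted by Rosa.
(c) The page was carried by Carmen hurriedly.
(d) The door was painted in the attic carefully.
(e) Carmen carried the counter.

(a), (c), (d)

(a) Entailed — 'scrub' is an activity; 'was scrubbing' entails that some scrubbing happened, so 'scrubbed' holds.
(b) Not entailed — Rosa painted the door, not the counter; the counter belongs to the scrubbing event.
(c) Entailed — the original entails any weakening of itself; this just drops 'in the barn'.
(d) Entailed — this follows by dropping conjuncts from the painting event's description.
(e) Not entailed — Carmen carried the page, not the counter; the counter belongs to the scrubbing event.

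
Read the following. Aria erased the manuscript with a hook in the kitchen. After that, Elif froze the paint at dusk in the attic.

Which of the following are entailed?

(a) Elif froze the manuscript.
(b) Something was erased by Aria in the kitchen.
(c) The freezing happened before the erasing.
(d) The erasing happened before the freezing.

(b), (d)

(a) Not entailed — Elif froze the paint, not the manuscript; the manuscript belongs to the erasing event.
(b) Entailed — dropping 'with a hook' and generalizing the patient leaves a sub-description the original still satisfies.
(c) Not entailed — the narrative places the erasing before the freezing, not after.
(d) Entailed — the narrative places the erasing before the freezing.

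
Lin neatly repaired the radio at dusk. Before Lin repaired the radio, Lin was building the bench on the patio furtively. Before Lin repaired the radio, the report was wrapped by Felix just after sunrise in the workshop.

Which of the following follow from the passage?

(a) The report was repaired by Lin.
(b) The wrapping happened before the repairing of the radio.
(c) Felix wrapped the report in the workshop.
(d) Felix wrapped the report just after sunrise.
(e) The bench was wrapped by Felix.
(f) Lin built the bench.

(b), (c), (d)

(a) Not entailed — Lin repaired the radio, not the report; the report belongs to the wrapping event.
(b) Entailed — the narrative places the wrapping before the repairing.
(c) Entailed — dropping 'just after sunrise' leaves a sub-description the original still satisfies.
(d) Entailed — the original entails any weakening of itself; this just drops 'in the workshop'.
(e) Not entailed — Felix wrapped the report, not the bench; the bench belongs to the building event.
(f) Not entailed — 'was building' is progressive on an accomplishment; it does not entail the completed 'built'.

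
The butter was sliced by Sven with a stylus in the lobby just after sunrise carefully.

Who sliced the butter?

'Sven' marks the agent of the slicing event.

Sven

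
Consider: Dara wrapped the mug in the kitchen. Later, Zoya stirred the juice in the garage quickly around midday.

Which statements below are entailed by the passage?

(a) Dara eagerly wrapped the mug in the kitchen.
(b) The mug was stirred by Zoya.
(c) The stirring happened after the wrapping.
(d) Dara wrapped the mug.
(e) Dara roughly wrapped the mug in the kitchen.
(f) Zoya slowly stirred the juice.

(a) Not entailed — 'eagerly' adds information not in the original event.
(b) Not entailed — Zoya stirred the juice, not the mug; the mug belongs to the wrapping event.
(c) Entailed — the narrative places the wrapping before the stirring.
(d) Entailed — dropping 'in the kitchen' leaves a sub-description the original still satisfies.
(e) Not entailed — 'roughly' adds information not in the original event.
(f) Not entailed — 'slowly' adds a manner not in (and inconsistent with) the original.

(c), (d)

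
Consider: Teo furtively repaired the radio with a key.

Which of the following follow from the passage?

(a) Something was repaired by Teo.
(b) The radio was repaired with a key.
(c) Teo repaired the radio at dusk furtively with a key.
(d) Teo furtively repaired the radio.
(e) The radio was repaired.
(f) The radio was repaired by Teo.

(a) Entailed — the original entails any weakening of itself; this just drops 'with a key', 'furtively' and generalizes the patient.
(b) Entailed — the original entails any weakening of itself; this just drops 'furtively' and generalizes the agent.
(c) Not entailed — 'at dusk' adds information not in the original event.
(d) Entailed — this follows by dropping conjuncts from the repairing event's description.
(e) Entailed — this follows by dropping conjuncts from the repairing event's description.
(f) Entailed — dropping 'with a key', 'furtively' leaves a sub-description the original still satisfies.

(a), (b), (d), (e), (f)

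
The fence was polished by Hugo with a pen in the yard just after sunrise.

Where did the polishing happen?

'in the yard' marks the location of the polishing event.

in the yard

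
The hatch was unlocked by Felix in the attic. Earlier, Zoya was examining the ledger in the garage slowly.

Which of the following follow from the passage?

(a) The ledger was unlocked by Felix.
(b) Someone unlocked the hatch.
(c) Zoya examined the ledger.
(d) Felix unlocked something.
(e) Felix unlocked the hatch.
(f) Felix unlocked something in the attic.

(b), (c), (d), (e), (f)

(a) Not entailed — Felix unlocked the hatch, not the ledger; the ledger belongs to the examining event.
(b) Entailed — dropping 'in the attic' and generalizing the agent leaves a sub-description the original still satisfies.
(c) Entailed — 'examine' is an activity; 'was examining' entails that some examining happened, so 'examined' holds.
(d) Entailed — this follows by dropping conjuncts from the unlocking event's description.
(e) Entailed — this follows by dropping conjuncts from the unlocking event's description.
(f) Entailed — the original entails any weakening of itself; this just generalizes the patient.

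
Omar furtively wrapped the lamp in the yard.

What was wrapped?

'the lamp' marks the patient of the wrapping event.

the lamp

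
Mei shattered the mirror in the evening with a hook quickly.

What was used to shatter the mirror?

'with a hook' marks the instrument of the shattering event.

a hook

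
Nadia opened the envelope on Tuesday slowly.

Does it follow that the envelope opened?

'Nadia opened the envelope' is the causative; it entails the inchoative 'the envelope opened'.

yes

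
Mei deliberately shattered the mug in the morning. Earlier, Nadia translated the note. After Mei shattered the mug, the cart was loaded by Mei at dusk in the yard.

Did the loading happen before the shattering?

The narrative orders the shattering before the loading.

no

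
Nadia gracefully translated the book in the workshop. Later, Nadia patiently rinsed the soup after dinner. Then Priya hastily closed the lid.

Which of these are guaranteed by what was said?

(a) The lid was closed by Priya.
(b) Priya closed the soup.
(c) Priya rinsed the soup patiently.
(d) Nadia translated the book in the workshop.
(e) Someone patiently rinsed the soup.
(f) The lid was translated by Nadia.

(a), (d), (e)

(a) Entailed — this follows by dropping conjuncts from the closing event's description.
(b) Not entailed — Priya closed the lid, not the soup; the soup belongs to the rinsing event.
(c) Not entailed — the passage has Nadia rinsing the soup, not Priya.
(d) Entailed — the original entails any weakening of itself; this just drops 'gracefully'.
(e) Entailed — dropping 'after dinner' and generalizing the agent leaves a sub-description the original still satisfies.
(f) Not entailed — Nadia translated the book, not the lid; the lid belongs to the closing event.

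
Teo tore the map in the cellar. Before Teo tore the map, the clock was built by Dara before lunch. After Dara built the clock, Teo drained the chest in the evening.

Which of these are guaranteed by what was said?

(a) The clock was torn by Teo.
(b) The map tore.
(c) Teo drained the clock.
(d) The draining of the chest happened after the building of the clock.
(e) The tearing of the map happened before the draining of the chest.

(b), (d)

(a) Not entailed — Teo tore the map, not the clock; the clock belongs to the building event.
(b) Entailed — 'Teo tore the map' is causative; it entails the inchoative 'the map tore'.
(c) Not entailed — Teo drained the chest, not the clock; the clock belongs to the building event.
(d) Entailed — the narrative places the building before the draining.
(e) Not entailed — the narrative doesn't order the tearing relative to the draining.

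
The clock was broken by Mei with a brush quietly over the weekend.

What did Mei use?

'with a brush' marks the instrument of the breaking event.

a brush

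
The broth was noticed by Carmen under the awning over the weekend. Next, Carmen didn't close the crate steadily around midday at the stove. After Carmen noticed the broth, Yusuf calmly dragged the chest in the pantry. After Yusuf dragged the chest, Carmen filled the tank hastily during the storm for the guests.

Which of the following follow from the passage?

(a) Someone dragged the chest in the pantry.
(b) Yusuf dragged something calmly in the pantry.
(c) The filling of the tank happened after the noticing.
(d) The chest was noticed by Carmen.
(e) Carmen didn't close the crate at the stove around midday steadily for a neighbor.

(a) Entailed — dropping 'calmly' and generalizing the agent leaves a sub-description the original still satisfies.
(b) Entailed — the original entails any weakening of itself; this just generalizes the patient.
(c) Entailed — the narrative places the noticing before the filling.
(d) Not entailed — Carmen noticed the broth, not the chest; the chest belongs to the dragging event.
(e) Entailed — under negation, adding a further restriction is entailed: if no such closing event occurred, none occurred for a neighbor either.

(a), (b), (c), (e)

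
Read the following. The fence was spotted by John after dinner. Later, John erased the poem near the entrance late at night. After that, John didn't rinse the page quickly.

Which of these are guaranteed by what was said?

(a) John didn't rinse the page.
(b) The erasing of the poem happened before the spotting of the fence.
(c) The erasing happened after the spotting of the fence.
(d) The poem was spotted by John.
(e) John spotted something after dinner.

(a) Not entailed — dropping 'quickly' under negation is not valid — the original leaves open that John rinsed the page some other way.
(b) Not entailed — the narrative places the spotting before the erasing, not after.
(c) Entailed — the narrative places the spotting before the erasing.
(d) Not entailed — John spotted the fence, not the poem; the poem belongs to the erasing event.
(e) Entailed — this follows by dropping conjuncts from the spotting event's description.

(c), (e)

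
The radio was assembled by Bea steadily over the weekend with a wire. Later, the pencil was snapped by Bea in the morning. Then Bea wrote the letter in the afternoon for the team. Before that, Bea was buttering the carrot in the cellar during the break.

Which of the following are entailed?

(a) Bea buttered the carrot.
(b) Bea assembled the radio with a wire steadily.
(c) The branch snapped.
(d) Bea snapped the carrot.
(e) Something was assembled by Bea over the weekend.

(a) Not entailed — 'was buttering' is progressive on an accomplishment; it does not entail the completed 'buttered'.
(b) Entailed — the original entails any weakening of itself; this just drops 'over the weekend'.
(c) Not entailed — the pencil is what snapped, not the branch.
(d) Not entailed — Bea snapped the pencil, not the carrot; the carrot belongs to the buttering event.
(e) Entailed — dropping 'steadily', 'with a wire' and generalizing the patient leaves a sub-description the original still satisfies.

(b), (e)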